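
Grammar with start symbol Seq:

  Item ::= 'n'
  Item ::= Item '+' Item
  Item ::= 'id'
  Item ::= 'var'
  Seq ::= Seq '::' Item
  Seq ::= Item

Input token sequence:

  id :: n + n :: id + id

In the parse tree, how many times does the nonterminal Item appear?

[Seq [Seq [Seq [Item id]] :: [Item [Item n] + [Item n]]] :: [Item [Item id] + [Item id]]]

7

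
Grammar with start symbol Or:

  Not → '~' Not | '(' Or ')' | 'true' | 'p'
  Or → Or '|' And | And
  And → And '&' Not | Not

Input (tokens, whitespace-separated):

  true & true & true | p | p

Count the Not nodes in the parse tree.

[Or [Or [Or [And [And [And [Not true]] & [Not true]] & [Not true]]] | [And [Not p]]] | [And [Not p]]]

5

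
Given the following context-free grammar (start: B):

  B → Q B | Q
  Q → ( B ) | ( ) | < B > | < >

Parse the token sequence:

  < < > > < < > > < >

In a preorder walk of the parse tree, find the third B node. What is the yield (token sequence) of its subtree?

< < > > < >

[B [Q < [B [Q < >]] >] [B [Q < [B [Q < >]] >] [B [Q < >]]]]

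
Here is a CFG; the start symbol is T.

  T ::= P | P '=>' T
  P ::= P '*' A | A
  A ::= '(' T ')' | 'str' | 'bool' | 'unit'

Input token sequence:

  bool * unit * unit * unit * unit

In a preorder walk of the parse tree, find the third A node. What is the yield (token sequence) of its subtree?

unit

[T [P [P [P [P [P [A bool]] * [A unit]] * [A unit]] * [A unit]] * [A unit]]]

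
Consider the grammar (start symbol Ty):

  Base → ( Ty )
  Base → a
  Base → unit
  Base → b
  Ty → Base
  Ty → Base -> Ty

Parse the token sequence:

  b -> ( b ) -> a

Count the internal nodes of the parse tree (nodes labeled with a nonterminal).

8

[Ty [Base b] -> [Ty [Base ( [Ty [Base b]] )] -> [Ty [Base a]]]]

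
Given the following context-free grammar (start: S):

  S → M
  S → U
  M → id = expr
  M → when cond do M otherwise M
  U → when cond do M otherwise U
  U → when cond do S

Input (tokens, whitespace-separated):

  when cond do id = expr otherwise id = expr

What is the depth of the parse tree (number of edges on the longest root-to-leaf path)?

3

[S [M when cond do [M id = expr] otherwise [M id = expr]]]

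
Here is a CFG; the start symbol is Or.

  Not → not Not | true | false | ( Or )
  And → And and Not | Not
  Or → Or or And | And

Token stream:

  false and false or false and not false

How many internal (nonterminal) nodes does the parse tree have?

[Or [Or [And [And [Not false]] and [Not false]]] or [And [And [Not false]] and [Not not [Not false]]]]

11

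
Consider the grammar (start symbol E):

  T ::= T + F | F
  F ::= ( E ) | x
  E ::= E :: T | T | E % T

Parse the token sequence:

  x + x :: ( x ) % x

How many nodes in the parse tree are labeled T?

5

[E [E [E [T [T [F x]] + [F x]]] :: [T [F ( [E [T [F x]]] )]]] % [T [F x]]]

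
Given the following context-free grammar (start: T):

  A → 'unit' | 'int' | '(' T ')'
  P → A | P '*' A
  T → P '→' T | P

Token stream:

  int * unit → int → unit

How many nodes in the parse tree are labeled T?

[T [P [P [A int]] * [A unit]] → [T [P [A int]] → [T [P [A unit]]]]]

3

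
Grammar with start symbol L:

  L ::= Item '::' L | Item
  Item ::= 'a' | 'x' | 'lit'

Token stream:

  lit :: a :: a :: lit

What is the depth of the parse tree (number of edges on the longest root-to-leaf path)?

[L [Item lit] :: [L [Item a] :: [L [Item a] :: [L [Item lit]]]]]

5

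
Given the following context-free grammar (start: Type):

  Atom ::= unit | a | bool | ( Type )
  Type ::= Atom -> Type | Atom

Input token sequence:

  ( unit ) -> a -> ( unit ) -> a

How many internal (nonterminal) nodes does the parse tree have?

[Type [Atom ( [Type [Atom unit]] )] -> [Type [Atom a] -> [Type [Atom ( [Type [Atom unit]] )] -> [Type [Atom a]]]]]

12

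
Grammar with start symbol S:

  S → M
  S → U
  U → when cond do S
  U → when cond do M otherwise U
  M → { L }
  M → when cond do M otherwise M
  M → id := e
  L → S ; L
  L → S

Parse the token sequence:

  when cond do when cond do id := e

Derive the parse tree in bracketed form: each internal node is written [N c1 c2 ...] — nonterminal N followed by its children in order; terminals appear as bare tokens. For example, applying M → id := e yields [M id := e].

S
U
when cond do S
when cond do U
when cond do when cond do S
when cond do when cond do M
when cond do when cond do id := e

[S [U when cond do [S [U when cond do [S [M id := e]]]]]]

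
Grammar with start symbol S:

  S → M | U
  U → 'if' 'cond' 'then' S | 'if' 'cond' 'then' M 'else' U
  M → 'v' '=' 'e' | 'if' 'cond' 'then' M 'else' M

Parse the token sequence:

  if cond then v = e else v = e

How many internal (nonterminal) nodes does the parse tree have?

[S [M if cond then [M v = e] else [M v = e]]]

4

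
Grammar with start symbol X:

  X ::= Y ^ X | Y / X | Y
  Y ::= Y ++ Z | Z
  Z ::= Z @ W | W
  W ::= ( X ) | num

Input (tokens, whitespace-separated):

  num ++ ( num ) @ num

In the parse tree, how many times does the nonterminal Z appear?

[X [Y [Y [Z [W num]]] ++ [Z [Z [W ( [X [Y [Z [W num]]]] )]] @ [W num]]]]

4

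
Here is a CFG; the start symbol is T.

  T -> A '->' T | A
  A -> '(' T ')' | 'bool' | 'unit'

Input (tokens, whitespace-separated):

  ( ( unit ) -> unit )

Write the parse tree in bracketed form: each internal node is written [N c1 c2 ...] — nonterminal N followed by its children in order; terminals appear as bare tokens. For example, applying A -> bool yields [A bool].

T
A
( T )
( A -> T )
( ( T ) -> T )
( ( A ) -> T )
( ( unit ) -> T )
( ( unit ) -> A )
( ( unit ) -> unit )

[T [A ( [T [A ( [T [A unit]] )] -> [T [A unit]]] )]]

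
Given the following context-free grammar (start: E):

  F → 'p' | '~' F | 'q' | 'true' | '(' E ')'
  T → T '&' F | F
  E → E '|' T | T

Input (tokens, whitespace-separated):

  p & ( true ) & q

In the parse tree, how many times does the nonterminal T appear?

[E [T [T [T [F p]] & [F ( [E [T [F true]]] )]] & [F q]]]

4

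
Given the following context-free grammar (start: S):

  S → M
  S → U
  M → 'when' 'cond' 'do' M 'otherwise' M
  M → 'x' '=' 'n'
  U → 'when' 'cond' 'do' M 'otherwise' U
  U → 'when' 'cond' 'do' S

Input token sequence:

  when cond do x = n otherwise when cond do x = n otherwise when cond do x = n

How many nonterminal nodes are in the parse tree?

8

[S [U when cond do [M x = n] otherwise [U when cond do [M x = n] otherwise [U when cond do [S [M x = n]]]]]]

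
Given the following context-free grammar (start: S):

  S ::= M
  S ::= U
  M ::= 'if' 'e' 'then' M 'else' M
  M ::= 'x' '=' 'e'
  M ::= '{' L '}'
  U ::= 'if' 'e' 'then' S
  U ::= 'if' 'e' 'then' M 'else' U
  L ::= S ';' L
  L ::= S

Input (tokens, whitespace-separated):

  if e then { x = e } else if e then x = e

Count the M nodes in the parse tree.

[S [U if e then [M { [L [S [M x = e]]] }] else [U if e then [S [M x = e]]]]]

3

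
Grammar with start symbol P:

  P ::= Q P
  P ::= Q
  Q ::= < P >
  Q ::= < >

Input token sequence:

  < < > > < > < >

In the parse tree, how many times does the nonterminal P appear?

[P [Q < [P [Q < >]] >] [P [Q < >] [P [Q < >]]]]

4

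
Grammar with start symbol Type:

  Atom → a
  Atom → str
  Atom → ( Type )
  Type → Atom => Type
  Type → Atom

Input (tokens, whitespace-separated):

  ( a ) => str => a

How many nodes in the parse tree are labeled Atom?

[Type [Atom ( [Type [Atom a]] )] => [Type [Atom str] => [Type [Atom a]]]]

4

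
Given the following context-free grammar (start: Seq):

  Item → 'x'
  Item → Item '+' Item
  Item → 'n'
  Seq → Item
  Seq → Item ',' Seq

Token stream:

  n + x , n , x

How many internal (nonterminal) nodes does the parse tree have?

8

[Seq [Item [Item n] + [Item x]] , [Seq [Item n] , [Seq [Item x]]]]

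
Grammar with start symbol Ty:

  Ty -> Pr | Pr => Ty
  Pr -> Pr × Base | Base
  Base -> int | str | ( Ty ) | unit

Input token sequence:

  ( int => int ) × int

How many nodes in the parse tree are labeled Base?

4

[Ty [Pr [Pr [Base ( [Ty [Pr [Base int]] => [Ty [Pr [Base int]]]] )]] × [Base int]]]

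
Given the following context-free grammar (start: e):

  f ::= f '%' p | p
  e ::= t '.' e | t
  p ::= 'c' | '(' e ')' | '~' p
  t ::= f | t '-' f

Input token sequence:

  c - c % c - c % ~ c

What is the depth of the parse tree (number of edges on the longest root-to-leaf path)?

[e [t [t [t [f [p c]]] - [f [f [p c]] % [p c]]] - [f [f [p c]] % [p ~ [p c]]]]]

6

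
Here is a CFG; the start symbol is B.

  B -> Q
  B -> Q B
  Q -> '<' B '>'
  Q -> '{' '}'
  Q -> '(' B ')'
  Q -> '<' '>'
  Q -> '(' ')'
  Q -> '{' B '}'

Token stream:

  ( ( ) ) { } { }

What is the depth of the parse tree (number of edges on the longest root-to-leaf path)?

4

[B [Q ( [B [Q ( )]] )] [B [Q { }] [B [Q { }]]]]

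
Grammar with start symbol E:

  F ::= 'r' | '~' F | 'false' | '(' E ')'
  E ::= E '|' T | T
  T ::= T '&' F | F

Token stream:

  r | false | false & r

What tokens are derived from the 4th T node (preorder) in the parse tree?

[E [E [E [T [F r]]] | [T [F false]]] | [T [T [F false]] & [F r]]]

false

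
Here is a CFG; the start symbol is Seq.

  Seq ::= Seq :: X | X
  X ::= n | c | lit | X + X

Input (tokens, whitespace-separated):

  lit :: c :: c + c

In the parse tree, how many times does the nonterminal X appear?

[Seq [Seq [Seq [X lit]] :: [X c]] :: [X [X c] + [X c]]]

5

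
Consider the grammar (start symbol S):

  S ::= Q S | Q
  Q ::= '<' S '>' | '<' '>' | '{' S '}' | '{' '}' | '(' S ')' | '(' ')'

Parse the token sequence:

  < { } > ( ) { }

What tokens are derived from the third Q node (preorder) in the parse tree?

[S [Q < [S [Q { }]] >] [S [Q ( )] [S [Q { }]]]]

( )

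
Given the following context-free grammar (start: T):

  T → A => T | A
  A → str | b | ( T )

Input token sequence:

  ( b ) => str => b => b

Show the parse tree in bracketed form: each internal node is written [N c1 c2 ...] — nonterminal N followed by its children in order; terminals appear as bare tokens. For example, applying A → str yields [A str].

[T [A ( [T [A b]] )] => [T [A str] => [T [A b] => [T [A b]]]]]

T
A => T
( T ) => T
( A ) => T
( b ) => T
( b ) => A => T
( b ) => str => T
( b ) => str => A => T
( b ) => str => b => T
( b ) => str => b => A
( b ) => str => b => b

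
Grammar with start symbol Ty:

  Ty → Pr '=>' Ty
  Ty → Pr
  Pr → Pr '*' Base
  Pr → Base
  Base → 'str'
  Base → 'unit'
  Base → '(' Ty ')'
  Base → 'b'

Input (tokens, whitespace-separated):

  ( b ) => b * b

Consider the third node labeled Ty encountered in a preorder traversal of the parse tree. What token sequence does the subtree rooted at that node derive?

[Ty [Pr [Base ( [Ty [Pr [Base b]]] )]] => [Ty [Pr [Pr [Base b]] * [Base b]]]]

b * b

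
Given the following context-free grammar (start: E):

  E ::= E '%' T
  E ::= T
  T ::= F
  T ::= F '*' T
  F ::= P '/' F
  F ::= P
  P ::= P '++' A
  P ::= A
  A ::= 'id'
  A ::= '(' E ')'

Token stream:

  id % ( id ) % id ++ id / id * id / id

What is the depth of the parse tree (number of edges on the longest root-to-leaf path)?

11

[E [E [E [T [F [P [A id]]]]] % [T [F [P [A ( [E [T [F [P [A id]]]]] )]]]]] % [T [F [P [P [A id]] ++ [A id]] / [F [P [A id]]]] * [T [F [P [A id]] / [F [P [A id]]]]]]]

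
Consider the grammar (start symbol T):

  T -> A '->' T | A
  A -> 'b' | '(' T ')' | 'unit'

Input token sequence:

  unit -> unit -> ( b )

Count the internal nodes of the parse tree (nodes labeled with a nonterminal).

8

[T [A unit] -> [T [A unit] -> [T [A ( [T [A b]] )]]]]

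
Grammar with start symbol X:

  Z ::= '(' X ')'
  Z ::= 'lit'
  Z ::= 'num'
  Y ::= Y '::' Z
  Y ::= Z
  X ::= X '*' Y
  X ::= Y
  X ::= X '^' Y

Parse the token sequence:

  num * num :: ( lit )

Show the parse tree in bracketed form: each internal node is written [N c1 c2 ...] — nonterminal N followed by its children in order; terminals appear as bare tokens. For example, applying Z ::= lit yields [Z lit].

[X [X [Y [Z num]]] * [Y [Y [Z num]] :: [Z ( [X [Y [Z lit]]] )]]]

X
X * Y
Y * Y
Z * Y
num * Y
num * Y :: Z
num * Z :: Z
num * num :: Z
num * num :: ( X )
num * num :: ( Y )
num * num :: ( Z )
num * num :: ( lit )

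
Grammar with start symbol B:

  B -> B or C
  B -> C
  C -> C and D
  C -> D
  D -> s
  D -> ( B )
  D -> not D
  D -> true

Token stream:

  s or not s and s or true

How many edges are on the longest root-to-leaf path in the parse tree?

6

[B [B [B [C [D s]]] or [C [C [D not [D s]]] and [D s]]] or [C [D true]]]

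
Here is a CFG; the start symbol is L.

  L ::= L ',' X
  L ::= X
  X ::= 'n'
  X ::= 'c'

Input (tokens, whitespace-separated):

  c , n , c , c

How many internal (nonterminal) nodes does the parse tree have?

[L [L [L [L [X c]] , [X n]] , [X c]] , [X c]]

8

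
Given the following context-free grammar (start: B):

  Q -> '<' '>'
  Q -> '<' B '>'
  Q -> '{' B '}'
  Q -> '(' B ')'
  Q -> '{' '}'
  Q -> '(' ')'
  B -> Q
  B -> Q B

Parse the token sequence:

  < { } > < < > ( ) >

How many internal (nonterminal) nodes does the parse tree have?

[B [Q < [B [Q { }]] >] [B [Q < [B [Q < >] [B [Q ( )]]] >]]]

10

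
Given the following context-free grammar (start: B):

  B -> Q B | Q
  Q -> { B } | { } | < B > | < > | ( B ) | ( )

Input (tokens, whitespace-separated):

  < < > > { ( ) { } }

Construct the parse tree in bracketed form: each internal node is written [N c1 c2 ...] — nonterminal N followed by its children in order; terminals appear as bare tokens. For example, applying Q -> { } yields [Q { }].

B
Q B
< B > B
< Q > B
< < > > B
< < > > Q
< < > > { B }
< < > > { Q B }
< < > > { ( ) B }
< < > > { ( ) Q }
< < > > { ( ) { } }

[B [Q < [B [Q < >]] >] [B [Q { [B [Q ( )] [B [Q { }]]] }]]]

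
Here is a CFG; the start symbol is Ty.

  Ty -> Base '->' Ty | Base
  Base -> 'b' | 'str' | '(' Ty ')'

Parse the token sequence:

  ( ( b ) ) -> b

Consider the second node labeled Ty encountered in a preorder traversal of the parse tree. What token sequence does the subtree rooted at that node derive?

[Ty [Base ( [Ty [Base ( [Ty [Base b]] )]] )] -> [Ty [Base b]]]

( b )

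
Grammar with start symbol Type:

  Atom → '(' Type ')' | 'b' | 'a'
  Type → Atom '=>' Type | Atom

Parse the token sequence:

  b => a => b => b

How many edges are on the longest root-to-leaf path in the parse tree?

[Type [Atom b] => [Type [Atom a] => [Type [Atom b] => [Type [Atom b]]]]]

5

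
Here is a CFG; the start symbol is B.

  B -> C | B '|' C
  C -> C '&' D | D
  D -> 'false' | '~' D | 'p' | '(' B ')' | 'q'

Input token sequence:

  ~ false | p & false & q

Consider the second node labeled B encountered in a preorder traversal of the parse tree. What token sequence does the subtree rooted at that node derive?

[B [B [C [D ~ [D false]]]] | [C [C [C [D p]] & [D false]] & [D q]]]

~ false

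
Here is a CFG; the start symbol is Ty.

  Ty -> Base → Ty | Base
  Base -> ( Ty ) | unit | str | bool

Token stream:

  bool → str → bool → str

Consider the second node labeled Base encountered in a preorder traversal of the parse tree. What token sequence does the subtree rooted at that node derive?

str

[Ty [Base bool] → [Ty [Base str] → [Ty [Base bool] → [Ty [Base str]]]]]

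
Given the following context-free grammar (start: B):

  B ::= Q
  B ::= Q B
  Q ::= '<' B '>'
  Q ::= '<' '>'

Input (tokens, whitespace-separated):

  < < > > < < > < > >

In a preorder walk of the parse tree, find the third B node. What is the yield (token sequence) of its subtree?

< < > < > >

[B [Q < [B [Q < >]] >] [B [Q < [B [Q < >] [B [Q < >]]] >]]]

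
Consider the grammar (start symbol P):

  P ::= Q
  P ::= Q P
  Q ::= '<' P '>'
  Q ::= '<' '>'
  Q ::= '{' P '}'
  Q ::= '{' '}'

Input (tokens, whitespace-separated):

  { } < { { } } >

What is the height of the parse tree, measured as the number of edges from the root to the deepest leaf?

[P [Q { }] [P [Q < [P [Q { [P [Q { }]] }]] >]]]

7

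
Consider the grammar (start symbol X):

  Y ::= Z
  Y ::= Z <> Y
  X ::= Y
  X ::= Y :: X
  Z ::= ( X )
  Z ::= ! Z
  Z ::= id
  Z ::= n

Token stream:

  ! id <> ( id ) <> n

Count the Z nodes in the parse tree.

5

[X [Y [Z ! [Z id]] <> [Y [Z ( [X [Y [Z id]]] )] <> [Y [Z n]]]]]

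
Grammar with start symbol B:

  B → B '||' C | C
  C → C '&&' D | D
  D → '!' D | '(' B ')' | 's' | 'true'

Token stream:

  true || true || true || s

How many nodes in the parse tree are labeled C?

[B [B [B [B [C [D true]]] || [C [D true]]] || [C [D true]]] || [C [D s]]]

4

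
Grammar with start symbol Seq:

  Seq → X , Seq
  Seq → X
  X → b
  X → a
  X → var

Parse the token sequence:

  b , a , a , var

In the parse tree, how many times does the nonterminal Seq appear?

[Seq [X b] , [Seq [X a] , [Seq [X a] , [Seq [X var]]]]]

4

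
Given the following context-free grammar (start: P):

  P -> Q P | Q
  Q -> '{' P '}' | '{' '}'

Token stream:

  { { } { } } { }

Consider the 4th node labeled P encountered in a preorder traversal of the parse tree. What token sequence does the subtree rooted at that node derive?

{ }

[P [Q { [P [Q { }] [P [Q { }]]] }] [P [Q { }]]]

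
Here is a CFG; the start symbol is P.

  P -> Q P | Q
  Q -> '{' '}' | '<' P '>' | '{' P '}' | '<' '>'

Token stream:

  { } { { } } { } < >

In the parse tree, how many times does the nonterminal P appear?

5

[P [Q { }] [P [Q { [P [Q { }]] }] [P [Q { }] [P [Q < >]]]]]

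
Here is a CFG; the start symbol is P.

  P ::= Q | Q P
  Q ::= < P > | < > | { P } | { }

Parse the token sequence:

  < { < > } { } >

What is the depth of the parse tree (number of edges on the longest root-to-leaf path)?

6

[P [Q < [P [Q { [P [Q < >]] }] [P [Q { }]]] >]]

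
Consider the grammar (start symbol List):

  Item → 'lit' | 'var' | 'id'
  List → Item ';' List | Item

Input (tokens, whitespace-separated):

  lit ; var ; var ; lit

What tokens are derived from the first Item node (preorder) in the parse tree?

lit

[List [Item lit] ; [List [Item var] ; [List [Item var] ; [List [Item lit]]]]]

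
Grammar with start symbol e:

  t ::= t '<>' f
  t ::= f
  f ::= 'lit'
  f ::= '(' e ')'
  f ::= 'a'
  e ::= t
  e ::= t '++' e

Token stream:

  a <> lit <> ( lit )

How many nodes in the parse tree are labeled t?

[e [t [t [t [f a]] <> [f lit]] <> [f ( [e [t [f lit]]] )]]]

4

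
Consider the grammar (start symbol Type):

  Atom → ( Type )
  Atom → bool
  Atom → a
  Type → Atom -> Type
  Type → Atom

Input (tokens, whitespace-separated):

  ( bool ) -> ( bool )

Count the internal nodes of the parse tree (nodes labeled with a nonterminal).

8

[Type [Atom ( [Type [Atom bool]] )] -> [Type [Atom ( [Type [Atom bool]] )]]]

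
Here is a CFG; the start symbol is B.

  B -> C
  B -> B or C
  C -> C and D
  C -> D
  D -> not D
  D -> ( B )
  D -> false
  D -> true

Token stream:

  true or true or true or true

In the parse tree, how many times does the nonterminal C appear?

4

[B [B [B [B [C [D true]]] or [C [D true]]] or [C [D true]]] or [C [D true]]]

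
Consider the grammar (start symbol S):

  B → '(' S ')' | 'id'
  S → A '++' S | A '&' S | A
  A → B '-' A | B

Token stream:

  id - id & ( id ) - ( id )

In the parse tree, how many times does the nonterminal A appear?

[S [A [B id] - [A [B id]]] & [S [A [B ( [S [A [B id]]] )] - [A [B ( [S [A [B id]]] )]]]]]

6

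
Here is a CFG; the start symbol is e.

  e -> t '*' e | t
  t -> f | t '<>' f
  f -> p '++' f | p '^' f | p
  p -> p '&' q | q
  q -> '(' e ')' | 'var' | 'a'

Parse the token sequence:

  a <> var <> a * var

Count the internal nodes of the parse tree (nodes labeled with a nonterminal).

18

[e [t [t [t [f [p [q a]]]] <> [f [p [q var]]]] <> [f [p [q a]]]] * [e [t [f [p [q var]]]]]]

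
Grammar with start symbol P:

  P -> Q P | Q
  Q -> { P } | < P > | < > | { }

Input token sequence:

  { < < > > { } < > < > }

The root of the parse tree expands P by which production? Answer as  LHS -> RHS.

P -> Q

[P [Q { [P [Q < [P [Q < >]] >] [P [Q { }] [P [Q < >] [P [Q < >]]]]] }]]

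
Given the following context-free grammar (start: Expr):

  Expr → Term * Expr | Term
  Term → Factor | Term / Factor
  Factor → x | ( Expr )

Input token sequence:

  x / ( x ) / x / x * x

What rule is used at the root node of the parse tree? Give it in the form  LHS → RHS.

[Expr [Term [Term [Term [Term [Factor x]] / [Factor ( [Expr [Term [Factor x]]] )]] / [Factor x]] / [Factor x]] * [Expr [Term [Factor x]]]]

Expr → Term * Expr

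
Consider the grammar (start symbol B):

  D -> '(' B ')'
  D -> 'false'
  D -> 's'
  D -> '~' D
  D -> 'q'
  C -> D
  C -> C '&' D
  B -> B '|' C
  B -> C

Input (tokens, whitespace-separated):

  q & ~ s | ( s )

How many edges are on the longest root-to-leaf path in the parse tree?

[B [B [C [C [D q]] & [D ~ [D s]]]] | [C [D ( [B [C [D s]]] )]]]

6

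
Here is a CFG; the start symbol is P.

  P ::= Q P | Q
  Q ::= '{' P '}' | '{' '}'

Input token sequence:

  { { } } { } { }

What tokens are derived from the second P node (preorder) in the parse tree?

[P [Q { [P [Q { }]] }] [P [Q { }] [P [Q { }]]]]

{ }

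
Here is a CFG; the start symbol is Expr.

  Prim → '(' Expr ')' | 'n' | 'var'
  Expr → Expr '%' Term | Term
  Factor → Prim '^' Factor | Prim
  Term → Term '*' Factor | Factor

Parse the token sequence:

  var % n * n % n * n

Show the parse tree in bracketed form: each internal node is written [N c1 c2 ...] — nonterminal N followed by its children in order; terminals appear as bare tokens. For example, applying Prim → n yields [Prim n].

[Expr [Expr [Expr [Term [Factor [Prim var]]]] % [Term [Term [Factor [Prim n]]] * [Factor [Prim n]]]] % [Term [Term [Factor [Prim n]]] * [Factor [Prim n]]]]

Expr
Expr % Term
Expr % Term % Term
Term % Term % Term
Factor % Term % Term
Prim % Term % Term
var % Term % Term
var % Term * Factor % Term
var % Factor * Factor % Term
var % Prim * Factor % Term
var % n * Factor % Term
var % n * Prim % Term
var % n * n % Term
var % n * n % Term * Factor
var % n * n % Factor * Factor
var % n * n % Prim * Factor
var % n * n % n * Factor
var % n * n % n * Prim
var % n * n % n * n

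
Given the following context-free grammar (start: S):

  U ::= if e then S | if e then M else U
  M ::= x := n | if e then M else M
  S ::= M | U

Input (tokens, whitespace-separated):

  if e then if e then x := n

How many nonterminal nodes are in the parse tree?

[S [U if e then [S [U if e then [S [M x := n]]]]]]

6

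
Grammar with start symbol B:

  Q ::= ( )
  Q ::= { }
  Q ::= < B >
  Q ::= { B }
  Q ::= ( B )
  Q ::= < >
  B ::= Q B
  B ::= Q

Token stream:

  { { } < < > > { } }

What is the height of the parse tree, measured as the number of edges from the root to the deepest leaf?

7

[B [Q { [B [Q { }] [B [Q < [B [Q < >]] >] [B [Q { }]]]] }]]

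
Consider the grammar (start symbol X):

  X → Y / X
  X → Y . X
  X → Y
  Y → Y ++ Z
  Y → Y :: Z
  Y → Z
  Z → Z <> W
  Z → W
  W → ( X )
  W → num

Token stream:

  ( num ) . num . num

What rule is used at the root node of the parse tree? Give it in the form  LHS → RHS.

[X [Y [Z [W ( [X [Y [Z [W num]]]] )]]] . [X [Y [Z [W num]]] . [X [Y [Z [W num]]]]]]

X → Y . X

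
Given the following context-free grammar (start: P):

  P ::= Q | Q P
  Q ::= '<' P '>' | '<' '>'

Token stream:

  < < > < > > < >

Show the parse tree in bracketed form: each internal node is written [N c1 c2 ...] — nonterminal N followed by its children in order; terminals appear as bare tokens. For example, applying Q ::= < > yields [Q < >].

[P [Q < [P [Q < >] [P [Q < >]]] >] [P [Q < >]]]

P
Q P
< P > P
< Q P > P
< < > P > P
< < > Q > P
< < > < > > P
< < > < > > Q
< < > < > > < >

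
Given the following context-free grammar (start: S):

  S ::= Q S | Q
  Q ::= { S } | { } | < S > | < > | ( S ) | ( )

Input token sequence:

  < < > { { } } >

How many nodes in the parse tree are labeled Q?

4

[S [Q < [S [Q < >] [S [Q { [S [Q { }]] }]]] >]]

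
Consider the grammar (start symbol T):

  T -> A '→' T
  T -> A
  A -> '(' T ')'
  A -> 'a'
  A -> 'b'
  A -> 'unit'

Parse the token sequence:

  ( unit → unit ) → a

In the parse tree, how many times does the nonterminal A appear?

[T [A ( [T [A unit] → [T [A unit]]] )] → [T [A a]]]

4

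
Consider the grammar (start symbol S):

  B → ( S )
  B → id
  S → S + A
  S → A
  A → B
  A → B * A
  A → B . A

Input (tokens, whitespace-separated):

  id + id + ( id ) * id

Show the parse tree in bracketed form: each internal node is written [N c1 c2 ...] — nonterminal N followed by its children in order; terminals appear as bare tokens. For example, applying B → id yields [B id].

S
S + A
S + A + A
A + A + A
B + A + A
id + A + A
id + B + A
id + id + A
id + id + B * A
id + id + ( S ) * A
id + id + ( A ) * A
id + id + ( B ) * A
id + id + ( id ) * A
id + id + ( id ) * B
id + id + ( id ) * id

[S [S [S [A [B id]]] + [A [B id]]] + [A [B ( [S [A [B id]]] )] * [A [B id]]]]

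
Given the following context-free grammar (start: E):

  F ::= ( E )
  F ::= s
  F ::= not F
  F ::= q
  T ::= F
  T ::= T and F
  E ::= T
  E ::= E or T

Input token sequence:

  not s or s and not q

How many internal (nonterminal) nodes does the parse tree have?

[E [E [T [F not [F s]]]] or [T [T [F s]] and [F not [F q]]]]

10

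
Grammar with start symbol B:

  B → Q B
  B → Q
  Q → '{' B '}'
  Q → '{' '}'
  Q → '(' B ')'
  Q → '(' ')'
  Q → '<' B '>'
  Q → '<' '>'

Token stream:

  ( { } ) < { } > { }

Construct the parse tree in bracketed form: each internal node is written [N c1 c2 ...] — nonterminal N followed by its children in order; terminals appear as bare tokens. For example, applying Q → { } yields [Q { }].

[B [Q ( [B [Q { }]] )] [B [Q < [B [Q { }]] >] [B [Q { }]]]]

B
Q B
( B ) B
( Q ) B
( { } ) B
( { } ) Q B
( { } ) < B > B
( { } ) < Q > B
( { } ) < { } > B
( { } ) < { } > Q
( { } ) < { } > { }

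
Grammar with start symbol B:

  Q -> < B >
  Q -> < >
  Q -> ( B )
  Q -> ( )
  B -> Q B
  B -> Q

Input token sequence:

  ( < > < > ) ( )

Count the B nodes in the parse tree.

[B [Q ( [B [Q < >] [B [Q < >]]] )] [B [Q ( )]]]

4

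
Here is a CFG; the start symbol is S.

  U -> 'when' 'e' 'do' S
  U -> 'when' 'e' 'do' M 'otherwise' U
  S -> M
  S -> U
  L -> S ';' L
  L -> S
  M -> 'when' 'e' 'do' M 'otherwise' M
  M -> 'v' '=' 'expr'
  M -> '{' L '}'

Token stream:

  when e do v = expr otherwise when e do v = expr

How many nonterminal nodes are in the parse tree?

6

[S [U when e do [M v = expr] otherwise [U when e do [S [M v = expr]]]]]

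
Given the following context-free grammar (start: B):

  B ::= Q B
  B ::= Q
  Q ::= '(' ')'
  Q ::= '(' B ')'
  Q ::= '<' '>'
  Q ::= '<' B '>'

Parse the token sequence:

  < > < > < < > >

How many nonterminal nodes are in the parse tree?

8

[B [Q < >] [B [Q < >] [B [Q < [B [Q < >]] >]]]]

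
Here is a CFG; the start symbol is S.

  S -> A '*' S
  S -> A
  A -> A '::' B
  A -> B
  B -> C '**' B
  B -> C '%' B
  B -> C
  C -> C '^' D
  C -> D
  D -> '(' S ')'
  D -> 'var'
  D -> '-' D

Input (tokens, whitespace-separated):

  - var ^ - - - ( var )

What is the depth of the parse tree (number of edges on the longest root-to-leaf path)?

13

[S [A [B [C [C [D - [D var]]] ^ [D - [D - [D - [D ( [S [A [B [C [D var]]]]] )]]]]]]]]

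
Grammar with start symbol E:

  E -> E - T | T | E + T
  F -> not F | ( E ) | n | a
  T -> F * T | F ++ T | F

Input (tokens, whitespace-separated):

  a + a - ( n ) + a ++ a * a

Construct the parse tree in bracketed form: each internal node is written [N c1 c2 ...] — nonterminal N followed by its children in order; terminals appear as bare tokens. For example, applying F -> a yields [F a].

E
E + T
E - T + T
E + T - T + T
T + T - T + T
F + T - T + T
a + T - T + T
a + F - T + T
a + a - T + T
a + a - F + T
a + a - ( E ) + T
a + a - ( T ) + T
a + a - ( F ) + T
a + a - ( n ) + T
a + a - ( n ) + F ++ T
a + a - ( n ) + a ++ T
a + a - ( n ) + a ++ F * T
a + a - ( n ) + a ++ a * T
a + a - ( n ) + a ++ a * F
a + a - ( n ) + a ++ a * a

[E [E [E [E [T [F a]]] + [T [F a]]] - [T [F ( [E [T [F n]]] )]]] + [T [F a] ++ [T [F a] * [T [F a]]]]]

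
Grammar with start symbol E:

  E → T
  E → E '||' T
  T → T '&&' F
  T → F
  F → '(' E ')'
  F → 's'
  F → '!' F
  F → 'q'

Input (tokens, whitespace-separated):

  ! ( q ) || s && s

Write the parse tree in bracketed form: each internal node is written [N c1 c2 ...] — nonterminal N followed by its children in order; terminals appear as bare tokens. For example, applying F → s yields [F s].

E
E || T
T || T
F || T
! F || T
! ( E ) || T
! ( T ) || T
! ( F ) || T
! ( q ) || T
! ( q ) || T && F
! ( q ) || F && F
! ( q ) || s && F
! ( q ) || s && s

[E [E [T [F ! [F ( [E [T [F q]]] )]]]] || [T [T [F s]] && [F s]]]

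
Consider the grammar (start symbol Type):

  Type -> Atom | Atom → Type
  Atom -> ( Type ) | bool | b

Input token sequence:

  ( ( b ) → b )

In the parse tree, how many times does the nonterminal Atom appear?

4

[Type [Atom ( [Type [Atom ( [Type [Atom b]] )] → [Type [Atom b]]] )]]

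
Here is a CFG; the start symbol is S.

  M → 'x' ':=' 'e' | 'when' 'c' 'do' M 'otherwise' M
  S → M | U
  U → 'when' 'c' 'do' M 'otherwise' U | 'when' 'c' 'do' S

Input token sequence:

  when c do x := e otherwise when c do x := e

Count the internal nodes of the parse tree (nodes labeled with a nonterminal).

[S [U when c do [M x := e] otherwise [U when c do [S [M x := e]]]]]

6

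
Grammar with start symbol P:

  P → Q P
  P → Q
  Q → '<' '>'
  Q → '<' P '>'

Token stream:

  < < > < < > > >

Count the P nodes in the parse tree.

4

[P [Q < [P [Q < >] [P [Q < [P [Q < >]] >]]] >]]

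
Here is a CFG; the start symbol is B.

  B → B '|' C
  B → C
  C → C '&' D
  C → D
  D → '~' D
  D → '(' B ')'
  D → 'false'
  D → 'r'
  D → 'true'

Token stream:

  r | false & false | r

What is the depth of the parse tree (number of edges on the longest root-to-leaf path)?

[B [B [B [C [D r]]] | [C [C [D false]] & [D false]]] | [C [D r]]]

5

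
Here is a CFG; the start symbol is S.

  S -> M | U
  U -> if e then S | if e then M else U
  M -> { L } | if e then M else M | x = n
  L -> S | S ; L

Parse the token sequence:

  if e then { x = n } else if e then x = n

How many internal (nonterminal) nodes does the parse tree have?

9

[S [U if e then [M { [L [S [M x = n]]] }] else [U if e then [S [M x = n]]]]]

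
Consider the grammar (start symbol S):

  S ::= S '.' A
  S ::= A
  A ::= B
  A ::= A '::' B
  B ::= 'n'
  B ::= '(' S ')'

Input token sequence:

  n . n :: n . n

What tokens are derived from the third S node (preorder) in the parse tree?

n

[S [S [S [A [B n]]] . [A [A [B n]] :: [B n]]] . [A [B n]]]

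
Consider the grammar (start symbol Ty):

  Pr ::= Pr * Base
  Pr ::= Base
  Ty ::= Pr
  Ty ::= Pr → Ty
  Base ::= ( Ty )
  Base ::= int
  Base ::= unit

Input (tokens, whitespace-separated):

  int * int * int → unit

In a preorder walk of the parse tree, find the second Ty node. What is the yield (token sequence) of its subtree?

[Ty [Pr [Pr [Pr [Base int]] * [Base int]] * [Base int]] → [Ty [Pr [Base unit]]]]

unit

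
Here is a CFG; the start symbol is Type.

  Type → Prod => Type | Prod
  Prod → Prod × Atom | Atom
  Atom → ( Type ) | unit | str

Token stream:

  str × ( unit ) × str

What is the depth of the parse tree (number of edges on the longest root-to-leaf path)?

7

[Type [Prod [Prod [Prod [Atom str]] × [Atom ( [Type [Prod [Atom unit]]] )]] × [Atom str]]]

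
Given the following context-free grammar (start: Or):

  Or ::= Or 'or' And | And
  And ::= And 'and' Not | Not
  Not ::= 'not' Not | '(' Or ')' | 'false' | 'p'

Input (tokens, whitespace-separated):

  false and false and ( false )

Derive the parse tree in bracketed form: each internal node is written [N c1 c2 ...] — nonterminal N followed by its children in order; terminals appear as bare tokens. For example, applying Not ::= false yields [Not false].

[Or [And [And [And [Not false]] and [Not false]] and [Not ( [Or [And [Not false]]] )]]]

Or
And
And and Not
And and Not and Not
Not and Not and Not
false and Not and Not
false and false and Not
false and false and ( Or )
false and false and ( And )
false and false and ( Not )
false and false and ( false )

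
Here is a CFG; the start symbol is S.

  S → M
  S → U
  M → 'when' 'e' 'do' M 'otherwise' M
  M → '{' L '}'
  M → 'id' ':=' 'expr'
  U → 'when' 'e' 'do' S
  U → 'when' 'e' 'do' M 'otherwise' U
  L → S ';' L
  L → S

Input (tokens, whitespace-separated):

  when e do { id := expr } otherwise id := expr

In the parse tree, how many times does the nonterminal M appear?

[S [M when e do [M { [L [S [M id := expr]]] }] otherwise [M id := expr]]]

4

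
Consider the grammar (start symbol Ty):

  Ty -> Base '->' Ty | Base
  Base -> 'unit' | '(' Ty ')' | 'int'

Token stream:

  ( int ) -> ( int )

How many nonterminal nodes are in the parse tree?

[Ty [Base ( [Ty [Base int]] )] -> [Ty [Base ( [Ty [Base int]] )]]]

8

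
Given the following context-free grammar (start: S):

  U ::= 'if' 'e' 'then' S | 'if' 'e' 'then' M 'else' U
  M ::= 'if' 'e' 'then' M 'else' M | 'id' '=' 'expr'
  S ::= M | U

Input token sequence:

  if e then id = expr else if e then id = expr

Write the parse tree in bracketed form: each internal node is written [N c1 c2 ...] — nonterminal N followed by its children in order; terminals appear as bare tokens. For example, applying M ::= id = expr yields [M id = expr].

S
U
if e then M else U
if e then id = expr else U
if e then id = expr else if e then S
if e then id = expr else if e then M
if e then id = expr else if e then id = expr

[S [U if e then [M id = expr] else [U if e then [S [M id = expr]]]]]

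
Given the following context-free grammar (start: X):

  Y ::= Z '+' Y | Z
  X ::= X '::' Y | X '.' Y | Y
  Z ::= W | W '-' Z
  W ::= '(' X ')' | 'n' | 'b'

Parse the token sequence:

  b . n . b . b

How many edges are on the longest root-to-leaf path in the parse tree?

7

[X [X [X [X [Y [Z [W b]]]] . [Y [Z [W n]]]] . [Y [Z [W b]]]] . [Y [Z [W b]]]]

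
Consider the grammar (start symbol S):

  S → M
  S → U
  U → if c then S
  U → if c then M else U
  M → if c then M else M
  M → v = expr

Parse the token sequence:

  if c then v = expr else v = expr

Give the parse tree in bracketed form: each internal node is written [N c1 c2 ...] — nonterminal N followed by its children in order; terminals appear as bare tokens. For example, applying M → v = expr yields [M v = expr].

[S [M if c then [M v = expr] else [M v = expr]]]

S
M
if c then M else M
if c then v = expr else M
if c then v = expr else v = expr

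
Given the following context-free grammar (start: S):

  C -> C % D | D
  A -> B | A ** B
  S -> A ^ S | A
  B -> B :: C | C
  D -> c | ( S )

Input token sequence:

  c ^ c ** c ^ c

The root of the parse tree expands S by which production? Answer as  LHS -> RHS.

S -> A ^ S

[S [A [B [C [D c]]]] ^ [S [A [A [B [C [D c]]]] ** [B [C [D c]]]] ^ [S [A [B [C [D c]]]]]]]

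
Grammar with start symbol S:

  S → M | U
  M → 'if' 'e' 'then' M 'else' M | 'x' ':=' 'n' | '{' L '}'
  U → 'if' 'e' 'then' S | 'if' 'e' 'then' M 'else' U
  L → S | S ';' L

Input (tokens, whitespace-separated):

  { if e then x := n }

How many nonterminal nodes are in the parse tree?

[S [M { [L [S [U if e then [S [M x := n]]]]] }]]

7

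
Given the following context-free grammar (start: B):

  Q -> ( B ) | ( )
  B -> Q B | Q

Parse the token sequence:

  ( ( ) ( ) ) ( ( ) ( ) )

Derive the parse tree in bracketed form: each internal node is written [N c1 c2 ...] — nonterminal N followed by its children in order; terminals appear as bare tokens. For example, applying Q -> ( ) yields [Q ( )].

[B [Q ( [B [Q ( )] [B [Q ( )]]] )] [B [Q ( [B [Q ( )] [B [Q ( )]]] )]]]

B
Q B
( B ) B
( Q B ) B
( ( ) B ) B
( ( ) Q ) B
( ( ) ( ) ) B
( ( ) ( ) ) Q
( ( ) ( ) ) ( B )
( ( ) ( ) ) ( Q B )
( ( ) ( ) ) ( ( ) B )
( ( ) ( ) ) ( ( ) Q )
( ( ) ( ) ) ( ( ) ( ) )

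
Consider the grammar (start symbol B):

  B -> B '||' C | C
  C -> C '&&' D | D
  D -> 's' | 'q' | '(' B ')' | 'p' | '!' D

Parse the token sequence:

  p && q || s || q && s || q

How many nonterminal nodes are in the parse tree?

16

[B [B [B [B [C [C [D p]] && [D q]]] || [C [D s]]] || [C [C [D q]] && [D s]]] || [C [D q]]]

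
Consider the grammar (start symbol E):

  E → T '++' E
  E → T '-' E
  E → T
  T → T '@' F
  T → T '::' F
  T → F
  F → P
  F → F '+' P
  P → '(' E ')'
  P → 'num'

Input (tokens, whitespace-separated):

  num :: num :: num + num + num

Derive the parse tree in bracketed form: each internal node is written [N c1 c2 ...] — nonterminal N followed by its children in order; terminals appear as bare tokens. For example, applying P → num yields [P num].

[E [T [T [T [F [P num]]] :: [F [P num]]] :: [F [F [F [P num]] + [P num]] + [P num]]]]

E
T
T :: F
T :: F :: F
F :: F :: F
P :: F :: F
num :: F :: F
num :: P :: F
num :: num :: F
num :: num :: F + P
num :: num :: F + P + P
num :: num :: P + P + P
num :: num :: num + P + P
num :: num :: num + num + P
num :: num :: num + num + num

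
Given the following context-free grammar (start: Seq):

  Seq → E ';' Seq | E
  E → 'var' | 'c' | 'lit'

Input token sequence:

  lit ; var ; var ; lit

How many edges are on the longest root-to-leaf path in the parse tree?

5

[Seq [E lit] ; [Seq [E var] ; [Seq [E var] ; [Seq [E lit]]]]]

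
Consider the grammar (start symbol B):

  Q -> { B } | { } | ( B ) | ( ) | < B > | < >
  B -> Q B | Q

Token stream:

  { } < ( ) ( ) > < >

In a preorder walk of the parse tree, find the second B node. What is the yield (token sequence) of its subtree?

[B [Q { }] [B [Q < [B [Q ( )] [B [Q ( )]]] >] [B [Q < >]]]]

< ( ) ( ) > < >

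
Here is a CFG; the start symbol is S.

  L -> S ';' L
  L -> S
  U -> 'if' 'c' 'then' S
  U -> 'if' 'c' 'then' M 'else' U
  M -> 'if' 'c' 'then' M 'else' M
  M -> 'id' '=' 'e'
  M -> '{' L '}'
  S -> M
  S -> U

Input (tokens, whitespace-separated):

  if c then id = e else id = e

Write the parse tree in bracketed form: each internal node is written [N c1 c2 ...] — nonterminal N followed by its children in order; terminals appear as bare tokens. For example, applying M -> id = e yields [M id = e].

S
M
if c then M else M
if c then id = e else M
if c then id = e else id = e

[S [M if c then [M id = e] else [M id = e]]]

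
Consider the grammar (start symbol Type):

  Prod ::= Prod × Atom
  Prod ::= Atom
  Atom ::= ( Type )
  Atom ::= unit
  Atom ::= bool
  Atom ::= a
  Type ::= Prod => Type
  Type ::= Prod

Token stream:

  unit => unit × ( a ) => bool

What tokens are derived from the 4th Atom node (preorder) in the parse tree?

a

[Type [Prod [Atom unit]] => [Type [Prod [Prod [Atom unit]] × [Atom ( [Type [Prod [Atom a]]] )]] => [Type [Prod [Atom bool]]]]]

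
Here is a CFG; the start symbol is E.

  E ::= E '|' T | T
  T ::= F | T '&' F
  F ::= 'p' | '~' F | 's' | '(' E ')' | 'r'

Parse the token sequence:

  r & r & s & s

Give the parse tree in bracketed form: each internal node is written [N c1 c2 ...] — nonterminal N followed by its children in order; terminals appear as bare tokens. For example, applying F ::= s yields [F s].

E
T
T & F
T & F & F
T & F & F & F
F & F & F & F
r & F & F & F
r & r & F & F
r & r & s & F
r & r & s & s

[E [T [T [T [T [F r]] & [F r]] & [F s]] & [F s]]]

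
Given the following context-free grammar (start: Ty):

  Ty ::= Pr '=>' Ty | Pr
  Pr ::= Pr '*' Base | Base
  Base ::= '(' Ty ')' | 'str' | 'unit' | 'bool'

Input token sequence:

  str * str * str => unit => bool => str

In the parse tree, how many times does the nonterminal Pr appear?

6

[Ty [Pr [Pr [Pr [Base str]] * [Base str]] * [Base str]] => [Ty [Pr [Base unit]] => [Ty [Pr [Base bool]] => [Ty [Pr [Base str]]]]]]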